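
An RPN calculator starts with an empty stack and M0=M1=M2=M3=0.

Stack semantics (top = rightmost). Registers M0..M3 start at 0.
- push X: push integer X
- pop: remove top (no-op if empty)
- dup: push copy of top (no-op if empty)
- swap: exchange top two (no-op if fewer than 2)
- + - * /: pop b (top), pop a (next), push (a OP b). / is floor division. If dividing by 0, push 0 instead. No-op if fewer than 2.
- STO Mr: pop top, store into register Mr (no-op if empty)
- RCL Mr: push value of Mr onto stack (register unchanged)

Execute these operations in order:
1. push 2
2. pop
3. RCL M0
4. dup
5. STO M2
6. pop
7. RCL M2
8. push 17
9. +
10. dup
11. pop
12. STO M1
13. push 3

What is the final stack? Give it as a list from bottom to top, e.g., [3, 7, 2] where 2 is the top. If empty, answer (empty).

Answer: [3]

Derivation:
After op 1 (push 2): stack=[2] mem=[0,0,0,0]
After op 2 (pop): stack=[empty] mem=[0,0,0,0]
After op 3 (RCL M0): stack=[0] mem=[0,0,0,0]
After op 4 (dup): stack=[0,0] mem=[0,0,0,0]
After op 5 (STO M2): stack=[0] mem=[0,0,0,0]
After op 6 (pop): stack=[empty] mem=[0,0,0,0]
After op 7 (RCL M2): stack=[0] mem=[0,0,0,0]
After op 8 (push 17): stack=[0,17] mem=[0,0,0,0]
After op 9 (+): stack=[17] mem=[0,0,0,0]
After op 10 (dup): stack=[17,17] mem=[0,0,0,0]
After op 11 (pop): stack=[17] mem=[0,0,0,0]
After op 12 (STO M1): stack=[empty] mem=[0,17,0,0]
After op 13 (push 3): stack=[3] mem=[0,17,0,0]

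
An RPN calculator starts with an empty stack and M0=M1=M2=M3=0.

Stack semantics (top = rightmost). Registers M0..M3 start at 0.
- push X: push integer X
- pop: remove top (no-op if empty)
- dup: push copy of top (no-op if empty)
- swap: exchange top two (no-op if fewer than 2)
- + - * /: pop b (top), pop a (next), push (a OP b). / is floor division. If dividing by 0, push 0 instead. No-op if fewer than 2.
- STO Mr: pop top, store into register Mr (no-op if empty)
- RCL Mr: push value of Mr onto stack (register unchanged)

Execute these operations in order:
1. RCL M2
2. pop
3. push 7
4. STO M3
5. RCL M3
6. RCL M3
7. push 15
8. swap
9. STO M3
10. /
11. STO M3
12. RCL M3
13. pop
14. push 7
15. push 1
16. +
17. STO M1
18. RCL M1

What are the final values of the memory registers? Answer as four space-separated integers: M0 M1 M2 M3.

After op 1 (RCL M2): stack=[0] mem=[0,0,0,0]
After op 2 (pop): stack=[empty] mem=[0,0,0,0]
After op 3 (push 7): stack=[7] mem=[0,0,0,0]
After op 4 (STO M3): stack=[empty] mem=[0,0,0,7]
After op 5 (RCL M3): stack=[7] mem=[0,0,0,7]
After op 6 (RCL M3): stack=[7,7] mem=[0,0,0,7]
After op 7 (push 15): stack=[7,7,15] mem=[0,0,0,7]
After op 8 (swap): stack=[7,15,7] mem=[0,0,0,7]
After op 9 (STO M3): stack=[7,15] mem=[0,0,0,7]
After op 10 (/): stack=[0] mem=[0,0,0,7]
After op 11 (STO M3): stack=[empty] mem=[0,0,0,0]
After op 12 (RCL M3): stack=[0] mem=[0,0,0,0]
After op 13 (pop): stack=[empty] mem=[0,0,0,0]
After op 14 (push 7): stack=[7] mem=[0,0,0,0]
After op 15 (push 1): stack=[7,1] mem=[0,0,0,0]
After op 16 (+): stack=[8] mem=[0,0,0,0]
After op 17 (STO M1): stack=[empty] mem=[0,8,0,0]
After op 18 (RCL M1): stack=[8] mem=[0,8,0,0]

Answer: 0 8 0 0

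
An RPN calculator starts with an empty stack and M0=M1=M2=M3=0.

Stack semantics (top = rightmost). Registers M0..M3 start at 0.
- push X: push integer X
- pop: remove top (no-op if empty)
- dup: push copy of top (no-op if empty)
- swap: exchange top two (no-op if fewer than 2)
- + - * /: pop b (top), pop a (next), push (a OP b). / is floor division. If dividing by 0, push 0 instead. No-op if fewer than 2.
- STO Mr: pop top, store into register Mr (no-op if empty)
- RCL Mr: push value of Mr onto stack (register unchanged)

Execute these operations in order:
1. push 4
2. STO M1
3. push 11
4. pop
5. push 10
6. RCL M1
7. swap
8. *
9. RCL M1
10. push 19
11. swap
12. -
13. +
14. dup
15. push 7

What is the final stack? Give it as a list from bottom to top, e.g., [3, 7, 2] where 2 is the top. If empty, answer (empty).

Answer: [55, 55, 7]

Derivation:
After op 1 (push 4): stack=[4] mem=[0,0,0,0]
After op 2 (STO M1): stack=[empty] mem=[0,4,0,0]
After op 3 (push 11): stack=[11] mem=[0,4,0,0]
After op 4 (pop): stack=[empty] mem=[0,4,0,0]
After op 5 (push 10): stack=[10] mem=[0,4,0,0]
After op 6 (RCL M1): stack=[10,4] mem=[0,4,0,0]
After op 7 (swap): stack=[4,10] mem=[0,4,0,0]
After op 8 (*): stack=[40] mem=[0,4,0,0]
After op 9 (RCL M1): stack=[40,4] mem=[0,4,0,0]
After op 10 (push 19): stack=[40,4,19] mem=[0,4,0,0]
After op 11 (swap): stack=[40,19,4] mem=[0,4,0,0]
After op 12 (-): stack=[40,15] mem=[0,4,0,0]
After op 13 (+): stack=[55] mem=[0,4,0,0]
After op 14 (dup): stack=[55,55] mem=[0,4,0,0]
After op 15 (push 7): stack=[55,55,7] mem=[0,4,0,0]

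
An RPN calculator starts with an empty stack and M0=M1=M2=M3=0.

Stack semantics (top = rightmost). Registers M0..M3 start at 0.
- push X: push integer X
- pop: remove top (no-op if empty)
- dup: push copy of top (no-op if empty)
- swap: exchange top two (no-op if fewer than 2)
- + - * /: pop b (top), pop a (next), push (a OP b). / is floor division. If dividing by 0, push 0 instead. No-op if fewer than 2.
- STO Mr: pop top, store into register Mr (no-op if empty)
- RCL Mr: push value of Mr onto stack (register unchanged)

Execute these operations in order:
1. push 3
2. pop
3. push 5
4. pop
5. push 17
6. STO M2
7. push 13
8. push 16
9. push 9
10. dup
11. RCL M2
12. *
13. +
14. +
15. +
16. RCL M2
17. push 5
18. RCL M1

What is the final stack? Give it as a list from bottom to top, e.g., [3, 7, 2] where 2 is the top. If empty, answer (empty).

Answer: [191, 17, 5, 0]

Derivation:
After op 1 (push 3): stack=[3] mem=[0,0,0,0]
After op 2 (pop): stack=[empty] mem=[0,0,0,0]
After op 3 (push 5): stack=[5] mem=[0,0,0,0]
After op 4 (pop): stack=[empty] mem=[0,0,0,0]
After op 5 (push 17): stack=[17] mem=[0,0,0,0]
After op 6 (STO M2): stack=[empty] mem=[0,0,17,0]
After op 7 (push 13): stack=[13] mem=[0,0,17,0]
After op 8 (push 16): stack=[13,16] mem=[0,0,17,0]
After op 9 (push 9): stack=[13,16,9] mem=[0,0,17,0]
After op 10 (dup): stack=[13,16,9,9] mem=[0,0,17,0]
After op 11 (RCL M2): stack=[13,16,9,9,17] mem=[0,0,17,0]
After op 12 (*): stack=[13,16,9,153] mem=[0,0,17,0]
After op 13 (+): stack=[13,16,162] mem=[0,0,17,0]
After op 14 (+): stack=[13,178] mem=[0,0,17,0]
After op 15 (+): stack=[191] mem=[0,0,17,0]
After op 16 (RCL M2): stack=[191,17] mem=[0,0,17,0]
After op 17 (push 5): stack=[191,17,5] mem=[0,0,17,0]
After op 18 (RCL M1): stack=[191,17,5,0] mem=[0,0,17,0]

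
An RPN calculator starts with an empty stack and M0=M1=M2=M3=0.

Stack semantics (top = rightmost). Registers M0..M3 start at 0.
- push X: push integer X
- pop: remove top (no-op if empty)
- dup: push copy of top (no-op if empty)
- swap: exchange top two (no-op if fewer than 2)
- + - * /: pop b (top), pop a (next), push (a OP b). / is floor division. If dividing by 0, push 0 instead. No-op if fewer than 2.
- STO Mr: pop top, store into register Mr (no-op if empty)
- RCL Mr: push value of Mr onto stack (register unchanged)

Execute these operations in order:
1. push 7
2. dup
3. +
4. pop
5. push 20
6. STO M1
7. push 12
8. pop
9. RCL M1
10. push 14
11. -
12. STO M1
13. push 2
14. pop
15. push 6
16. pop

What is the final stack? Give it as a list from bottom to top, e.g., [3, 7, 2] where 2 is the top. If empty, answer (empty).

After op 1 (push 7): stack=[7] mem=[0,0,0,0]
After op 2 (dup): stack=[7,7] mem=[0,0,0,0]
After op 3 (+): stack=[14] mem=[0,0,0,0]
After op 4 (pop): stack=[empty] mem=[0,0,0,0]
After op 5 (push 20): stack=[20] mem=[0,0,0,0]
After op 6 (STO M1): stack=[empty] mem=[0,20,0,0]
After op 7 (push 12): stack=[12] mem=[0,20,0,0]
After op 8 (pop): stack=[empty] mem=[0,20,0,0]
After op 9 (RCL M1): stack=[20] mem=[0,20,0,0]
After op 10 (push 14): stack=[20,14] mem=[0,20,0,0]
After op 11 (-): stack=[6] mem=[0,20,0,0]
After op 12 (STO M1): stack=[empty] mem=[0,6,0,0]
After op 13 (push 2): stack=[2] mem=[0,6,0,0]
After op 14 (pop): stack=[empty] mem=[0,6,0,0]
After op 15 (push 6): stack=[6] mem=[0,6,0,0]
After op 16 (pop): stack=[empty] mem=[0,6,0,0]

Answer: (empty)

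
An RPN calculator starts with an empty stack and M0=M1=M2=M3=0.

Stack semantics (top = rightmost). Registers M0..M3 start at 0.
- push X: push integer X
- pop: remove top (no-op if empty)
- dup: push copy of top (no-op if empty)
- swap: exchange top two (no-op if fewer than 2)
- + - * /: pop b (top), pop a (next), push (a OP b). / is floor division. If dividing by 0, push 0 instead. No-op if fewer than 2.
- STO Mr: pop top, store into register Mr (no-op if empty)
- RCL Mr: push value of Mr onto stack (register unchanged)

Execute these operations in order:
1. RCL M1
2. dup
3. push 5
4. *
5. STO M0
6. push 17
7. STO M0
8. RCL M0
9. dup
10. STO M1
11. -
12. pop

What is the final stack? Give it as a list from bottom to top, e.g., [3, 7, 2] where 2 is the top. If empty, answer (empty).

Answer: (empty)

Derivation:
After op 1 (RCL M1): stack=[0] mem=[0,0,0,0]
After op 2 (dup): stack=[0,0] mem=[0,0,0,0]
After op 3 (push 5): stack=[0,0,5] mem=[0,0,0,0]
After op 4 (*): stack=[0,0] mem=[0,0,0,0]
After op 5 (STO M0): stack=[0] mem=[0,0,0,0]
After op 6 (push 17): stack=[0,17] mem=[0,0,0,0]
After op 7 (STO M0): stack=[0] mem=[17,0,0,0]
After op 8 (RCL M0): stack=[0,17] mem=[17,0,0,0]
After op 9 (dup): stack=[0,17,17] mem=[17,0,0,0]
After op 10 (STO M1): stack=[0,17] mem=[17,17,0,0]
After op 11 (-): stack=[-17] mem=[17,17,0,0]
After op 12 (pop): stack=[empty] mem=[17,17,0,0]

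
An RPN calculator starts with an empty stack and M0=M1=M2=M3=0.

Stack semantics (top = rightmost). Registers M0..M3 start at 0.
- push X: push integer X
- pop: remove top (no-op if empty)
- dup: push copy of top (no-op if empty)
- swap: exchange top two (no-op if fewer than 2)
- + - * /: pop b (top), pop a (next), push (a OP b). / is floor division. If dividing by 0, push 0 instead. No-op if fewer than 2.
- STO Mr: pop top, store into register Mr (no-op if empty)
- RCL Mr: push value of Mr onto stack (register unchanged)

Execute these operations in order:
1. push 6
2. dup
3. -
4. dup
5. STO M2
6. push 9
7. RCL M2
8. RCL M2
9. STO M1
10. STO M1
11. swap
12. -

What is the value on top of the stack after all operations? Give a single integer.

After op 1 (push 6): stack=[6] mem=[0,0,0,0]
After op 2 (dup): stack=[6,6] mem=[0,0,0,0]
After op 3 (-): stack=[0] mem=[0,0,0,0]
After op 4 (dup): stack=[0,0] mem=[0,0,0,0]
After op 5 (STO M2): stack=[0] mem=[0,0,0,0]
After op 6 (push 9): stack=[0,9] mem=[0,0,0,0]
After op 7 (RCL M2): stack=[0,9,0] mem=[0,0,0,0]
After op 8 (RCL M2): stack=[0,9,0,0] mem=[0,0,0,0]
After op 9 (STO M1): stack=[0,9,0] mem=[0,0,0,0]
After op 10 (STO M1): stack=[0,9] mem=[0,0,0,0]
After op 11 (swap): stack=[9,0] mem=[0,0,0,0]
After op 12 (-): stack=[9] mem=[0,0,0,0]

Answer: 9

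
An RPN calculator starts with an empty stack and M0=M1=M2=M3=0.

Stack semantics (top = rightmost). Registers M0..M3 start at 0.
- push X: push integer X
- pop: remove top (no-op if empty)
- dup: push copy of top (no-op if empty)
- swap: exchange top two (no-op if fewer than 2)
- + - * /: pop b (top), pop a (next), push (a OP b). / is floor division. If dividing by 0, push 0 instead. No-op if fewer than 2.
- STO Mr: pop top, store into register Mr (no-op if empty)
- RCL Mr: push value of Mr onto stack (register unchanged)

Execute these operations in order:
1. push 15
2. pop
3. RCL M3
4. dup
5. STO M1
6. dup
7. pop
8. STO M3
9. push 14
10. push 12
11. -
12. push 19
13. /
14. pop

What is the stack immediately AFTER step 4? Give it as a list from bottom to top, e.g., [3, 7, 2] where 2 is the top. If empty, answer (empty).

After op 1 (push 15): stack=[15] mem=[0,0,0,0]
After op 2 (pop): stack=[empty] mem=[0,0,0,0]
After op 3 (RCL M3): stack=[0] mem=[0,0,0,0]
After op 4 (dup): stack=[0,0] mem=[0,0,0,0]

[0, 0]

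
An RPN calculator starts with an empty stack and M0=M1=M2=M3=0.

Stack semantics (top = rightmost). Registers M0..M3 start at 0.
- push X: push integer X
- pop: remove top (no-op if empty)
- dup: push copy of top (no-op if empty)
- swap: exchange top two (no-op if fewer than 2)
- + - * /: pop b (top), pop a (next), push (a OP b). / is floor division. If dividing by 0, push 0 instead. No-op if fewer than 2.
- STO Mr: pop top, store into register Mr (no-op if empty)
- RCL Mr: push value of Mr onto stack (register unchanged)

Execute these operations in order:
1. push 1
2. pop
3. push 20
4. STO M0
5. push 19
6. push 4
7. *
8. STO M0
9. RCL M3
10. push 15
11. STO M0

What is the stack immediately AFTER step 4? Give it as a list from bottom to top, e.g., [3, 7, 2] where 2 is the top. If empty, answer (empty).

After op 1 (push 1): stack=[1] mem=[0,0,0,0]
After op 2 (pop): stack=[empty] mem=[0,0,0,0]
After op 3 (push 20): stack=[20] mem=[0,0,0,0]
After op 4 (STO M0): stack=[empty] mem=[20,0,0,0]

(empty)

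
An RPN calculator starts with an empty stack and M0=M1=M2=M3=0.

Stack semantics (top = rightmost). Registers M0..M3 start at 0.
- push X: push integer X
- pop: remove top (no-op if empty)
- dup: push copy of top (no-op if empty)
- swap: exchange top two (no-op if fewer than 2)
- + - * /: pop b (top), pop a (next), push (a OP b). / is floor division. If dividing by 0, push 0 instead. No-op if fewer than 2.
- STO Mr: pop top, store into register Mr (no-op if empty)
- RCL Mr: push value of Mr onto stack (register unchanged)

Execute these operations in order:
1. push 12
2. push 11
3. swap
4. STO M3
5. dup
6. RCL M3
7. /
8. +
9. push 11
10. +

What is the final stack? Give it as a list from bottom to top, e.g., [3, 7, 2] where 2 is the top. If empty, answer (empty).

After op 1 (push 12): stack=[12] mem=[0,0,0,0]
After op 2 (push 11): stack=[12,11] mem=[0,0,0,0]
After op 3 (swap): stack=[11,12] mem=[0,0,0,0]
After op 4 (STO M3): stack=[11] mem=[0,0,0,12]
After op 5 (dup): stack=[11,11] mem=[0,0,0,12]
After op 6 (RCL M3): stack=[11,11,12] mem=[0,0,0,12]
After op 7 (/): stack=[11,0] mem=[0,0,0,12]
After op 8 (+): stack=[11] mem=[0,0,0,12]
After op 9 (push 11): stack=[11,11] mem=[0,0,0,12]
After op 10 (+): stack=[22] mem=[0,0,0,12]

Answer: [22]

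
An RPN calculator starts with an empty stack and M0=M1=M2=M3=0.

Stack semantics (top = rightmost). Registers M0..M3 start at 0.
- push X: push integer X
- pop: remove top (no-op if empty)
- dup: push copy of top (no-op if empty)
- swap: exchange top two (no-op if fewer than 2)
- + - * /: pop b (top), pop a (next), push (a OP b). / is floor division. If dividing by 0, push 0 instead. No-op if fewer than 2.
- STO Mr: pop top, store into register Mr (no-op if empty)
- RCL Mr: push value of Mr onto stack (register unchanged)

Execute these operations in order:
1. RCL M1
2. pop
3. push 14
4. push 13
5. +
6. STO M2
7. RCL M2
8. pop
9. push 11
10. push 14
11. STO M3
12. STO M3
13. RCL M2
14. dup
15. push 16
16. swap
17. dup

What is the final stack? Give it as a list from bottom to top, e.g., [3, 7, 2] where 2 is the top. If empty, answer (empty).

After op 1 (RCL M1): stack=[0] mem=[0,0,0,0]
After op 2 (pop): stack=[empty] mem=[0,0,0,0]
After op 3 (push 14): stack=[14] mem=[0,0,0,0]
After op 4 (push 13): stack=[14,13] mem=[0,0,0,0]
After op 5 (+): stack=[27] mem=[0,0,0,0]
After op 6 (STO M2): stack=[empty] mem=[0,0,27,0]
After op 7 (RCL M2): stack=[27] mem=[0,0,27,0]
After op 8 (pop): stack=[empty] mem=[0,0,27,0]
After op 9 (push 11): stack=[11] mem=[0,0,27,0]
After op 10 (push 14): stack=[11,14] mem=[0,0,27,0]
After op 11 (STO M3): stack=[11] mem=[0,0,27,14]
After op 12 (STO M3): stack=[empty] mem=[0,0,27,11]
After op 13 (RCL M2): stack=[27] mem=[0,0,27,11]
After op 14 (dup): stack=[27,27] mem=[0,0,27,11]
After op 15 (push 16): stack=[27,27,16] mem=[0,0,27,11]
After op 16 (swap): stack=[27,16,27] mem=[0,0,27,11]
After op 17 (dup): stack=[27,16,27,27] mem=[0,0,27,11]

Answer: [27, 16, 27, 27]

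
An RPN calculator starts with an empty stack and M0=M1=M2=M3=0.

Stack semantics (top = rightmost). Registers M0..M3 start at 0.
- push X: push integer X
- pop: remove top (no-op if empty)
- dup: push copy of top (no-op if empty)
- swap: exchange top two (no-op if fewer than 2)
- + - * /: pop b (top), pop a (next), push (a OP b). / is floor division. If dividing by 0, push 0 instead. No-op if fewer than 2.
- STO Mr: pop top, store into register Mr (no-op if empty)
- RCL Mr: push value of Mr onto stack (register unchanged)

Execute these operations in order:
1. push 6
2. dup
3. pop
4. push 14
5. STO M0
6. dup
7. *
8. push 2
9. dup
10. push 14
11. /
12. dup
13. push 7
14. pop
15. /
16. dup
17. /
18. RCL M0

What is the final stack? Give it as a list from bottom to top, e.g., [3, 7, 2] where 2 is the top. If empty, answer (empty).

Answer: [36, 2, 0, 14]

Derivation:
After op 1 (push 6): stack=[6] mem=[0,0,0,0]
After op 2 (dup): stack=[6,6] mem=[0,0,0,0]
After op 3 (pop): stack=[6] mem=[0,0,0,0]
After op 4 (push 14): stack=[6,14] mem=[0,0,0,0]
After op 5 (STO M0): stack=[6] mem=[14,0,0,0]
After op 6 (dup): stack=[6,6] mem=[14,0,0,0]
After op 7 (*): stack=[36] mem=[14,0,0,0]
After op 8 (push 2): stack=[36,2] mem=[14,0,0,0]
After op 9 (dup): stack=[36,2,2] mem=[14,0,0,0]
After op 10 (push 14): stack=[36,2,2,14] mem=[14,0,0,0]
After op 11 (/): stack=[36,2,0] mem=[14,0,0,0]
After op 12 (dup): stack=[36,2,0,0] mem=[14,0,0,0]
After op 13 (push 7): stack=[36,2,0,0,7] mem=[14,0,0,0]
After op 14 (pop): stack=[36,2,0,0] mem=[14,0,0,0]
After op 15 (/): stack=[36,2,0] mem=[14,0,0,0]
After op 16 (dup): stack=[36,2,0,0] mem=[14,0,0,0]
After op 17 (/): stack=[36,2,0] mem=[14,0,0,0]
After op 18 (RCL M0): stack=[36,2,0,14] mem=[14,0,0,0]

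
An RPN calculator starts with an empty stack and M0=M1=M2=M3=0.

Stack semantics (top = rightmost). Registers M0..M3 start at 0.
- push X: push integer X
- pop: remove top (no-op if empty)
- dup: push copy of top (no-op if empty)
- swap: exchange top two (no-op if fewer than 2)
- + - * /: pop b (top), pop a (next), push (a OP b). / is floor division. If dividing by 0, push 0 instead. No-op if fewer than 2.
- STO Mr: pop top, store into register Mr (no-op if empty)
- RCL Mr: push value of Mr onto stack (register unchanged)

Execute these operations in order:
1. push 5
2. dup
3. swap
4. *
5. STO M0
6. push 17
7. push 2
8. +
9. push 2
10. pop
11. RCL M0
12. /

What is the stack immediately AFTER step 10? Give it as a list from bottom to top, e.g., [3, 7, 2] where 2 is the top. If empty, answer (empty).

After op 1 (push 5): stack=[5] mem=[0,0,0,0]
After op 2 (dup): stack=[5,5] mem=[0,0,0,0]
After op 3 (swap): stack=[5,5] mem=[0,0,0,0]
After op 4 (*): stack=[25] mem=[0,0,0,0]
After op 5 (STO M0): stack=[empty] mem=[25,0,0,0]
After op 6 (push 17): stack=[17] mem=[25,0,0,0]
After op 7 (push 2): stack=[17,2] mem=[25,0,0,0]
After op 8 (+): stack=[19] mem=[25,0,0,0]
After op 9 (push 2): stack=[19,2] mem=[25,0,0,0]
After op 10 (pop): stack=[19] mem=[25,0,0,0]

[19]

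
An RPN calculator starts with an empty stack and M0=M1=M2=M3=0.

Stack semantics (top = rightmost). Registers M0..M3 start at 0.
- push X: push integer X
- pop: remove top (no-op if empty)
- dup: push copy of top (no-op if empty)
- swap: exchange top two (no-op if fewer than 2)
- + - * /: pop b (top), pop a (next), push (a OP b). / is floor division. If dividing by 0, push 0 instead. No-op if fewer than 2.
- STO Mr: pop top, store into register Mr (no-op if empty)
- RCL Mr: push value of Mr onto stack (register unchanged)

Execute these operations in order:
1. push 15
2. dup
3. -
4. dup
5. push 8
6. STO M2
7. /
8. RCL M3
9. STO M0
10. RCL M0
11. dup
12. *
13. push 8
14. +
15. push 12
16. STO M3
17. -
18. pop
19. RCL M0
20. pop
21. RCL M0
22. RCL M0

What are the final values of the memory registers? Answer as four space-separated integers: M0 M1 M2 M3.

After op 1 (push 15): stack=[15] mem=[0,0,0,0]
After op 2 (dup): stack=[15,15] mem=[0,0,0,0]
After op 3 (-): stack=[0] mem=[0,0,0,0]
After op 4 (dup): stack=[0,0] mem=[0,0,0,0]
After op 5 (push 8): stack=[0,0,8] mem=[0,0,0,0]
After op 6 (STO M2): stack=[0,0] mem=[0,0,8,0]
After op 7 (/): stack=[0] mem=[0,0,8,0]
After op 8 (RCL M3): stack=[0,0] mem=[0,0,8,0]
After op 9 (STO M0): stack=[0] mem=[0,0,8,0]
After op 10 (RCL M0): stack=[0,0] mem=[0,0,8,0]
After op 11 (dup): stack=[0,0,0] mem=[0,0,8,0]
After op 12 (*): stack=[0,0] mem=[0,0,8,0]
After op 13 (push 8): stack=[0,0,8] mem=[0,0,8,0]
After op 14 (+): stack=[0,8] mem=[0,0,8,0]
After op 15 (push 12): stack=[0,8,12] mem=[0,0,8,0]
After op 16 (STO M3): stack=[0,8] mem=[0,0,8,12]
After op 17 (-): stack=[-8] mem=[0,0,8,12]
After op 18 (pop): stack=[empty] mem=[0,0,8,12]
After op 19 (RCL M0): stack=[0] mem=[0,0,8,12]
After op 20 (pop): stack=[empty] mem=[0,0,8,12]
After op 21 (RCL M0): stack=[0] mem=[0,0,8,12]
After op 22 (RCL M0): stack=[0,0] mem=[0,0,8,12]

Answer: 0 0 8 12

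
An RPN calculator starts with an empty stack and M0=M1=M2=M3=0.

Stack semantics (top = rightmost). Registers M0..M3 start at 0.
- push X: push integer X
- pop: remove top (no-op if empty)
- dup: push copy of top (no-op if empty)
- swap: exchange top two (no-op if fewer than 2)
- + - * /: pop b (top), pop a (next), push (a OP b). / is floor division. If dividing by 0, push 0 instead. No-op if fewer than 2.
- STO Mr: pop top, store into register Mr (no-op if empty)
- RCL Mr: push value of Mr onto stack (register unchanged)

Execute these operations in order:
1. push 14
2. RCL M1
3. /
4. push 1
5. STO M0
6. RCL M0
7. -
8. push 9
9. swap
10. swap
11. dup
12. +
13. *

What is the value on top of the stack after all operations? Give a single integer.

After op 1 (push 14): stack=[14] mem=[0,0,0,0]
After op 2 (RCL M1): stack=[14,0] mem=[0,0,0,0]
After op 3 (/): stack=[0] mem=[0,0,0,0]
After op 4 (push 1): stack=[0,1] mem=[0,0,0,0]
After op 5 (STO M0): stack=[0] mem=[1,0,0,0]
After op 6 (RCL M0): stack=[0,1] mem=[1,0,0,0]
After op 7 (-): stack=[-1] mem=[1,0,0,0]
After op 8 (push 9): stack=[-1,9] mem=[1,0,0,0]
After op 9 (swap): stack=[9,-1] mem=[1,0,0,0]
After op 10 (swap): stack=[-1,9] mem=[1,0,0,0]
After op 11 (dup): stack=[-1,9,9] mem=[1,0,0,0]
After op 12 (+): stack=[-1,18] mem=[1,0,0,0]
After op 13 (*): stack=[-18] mem=[1,0,0,0]

Answer: -18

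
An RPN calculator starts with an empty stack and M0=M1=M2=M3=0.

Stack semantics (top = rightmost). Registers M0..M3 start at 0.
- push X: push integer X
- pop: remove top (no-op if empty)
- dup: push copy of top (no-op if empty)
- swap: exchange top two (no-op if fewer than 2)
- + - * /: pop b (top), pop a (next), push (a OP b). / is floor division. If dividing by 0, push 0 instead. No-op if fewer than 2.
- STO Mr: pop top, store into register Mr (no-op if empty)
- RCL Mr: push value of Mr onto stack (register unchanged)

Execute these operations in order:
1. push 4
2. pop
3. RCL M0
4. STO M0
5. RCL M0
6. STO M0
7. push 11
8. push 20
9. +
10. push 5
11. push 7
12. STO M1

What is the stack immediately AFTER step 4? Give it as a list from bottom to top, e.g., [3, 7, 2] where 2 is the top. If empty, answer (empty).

After op 1 (push 4): stack=[4] mem=[0,0,0,0]
After op 2 (pop): stack=[empty] mem=[0,0,0,0]
After op 3 (RCL M0): stack=[0] mem=[0,0,0,0]
After op 4 (STO M0): stack=[empty] mem=[0,0,0,0]

(empty)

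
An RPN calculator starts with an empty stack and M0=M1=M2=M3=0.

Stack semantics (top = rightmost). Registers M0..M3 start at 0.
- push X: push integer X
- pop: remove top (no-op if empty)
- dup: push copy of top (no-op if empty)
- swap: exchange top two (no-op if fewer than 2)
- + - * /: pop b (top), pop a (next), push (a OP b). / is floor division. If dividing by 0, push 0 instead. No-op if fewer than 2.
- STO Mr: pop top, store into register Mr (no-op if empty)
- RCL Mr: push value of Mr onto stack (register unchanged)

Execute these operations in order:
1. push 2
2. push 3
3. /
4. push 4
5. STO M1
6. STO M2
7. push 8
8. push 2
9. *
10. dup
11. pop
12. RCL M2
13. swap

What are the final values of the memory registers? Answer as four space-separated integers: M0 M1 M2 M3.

Answer: 0 4 0 0

Derivation:
After op 1 (push 2): stack=[2] mem=[0,0,0,0]
After op 2 (push 3): stack=[2,3] mem=[0,0,0,0]
After op 3 (/): stack=[0] mem=[0,0,0,0]
After op 4 (push 4): stack=[0,4] mem=[0,0,0,0]
After op 5 (STO M1): stack=[0] mem=[0,4,0,0]
After op 6 (STO M2): stack=[empty] mem=[0,4,0,0]
After op 7 (push 8): stack=[8] mem=[0,4,0,0]
After op 8 (push 2): stack=[8,2] mem=[0,4,0,0]
After op 9 (*): stack=[16] mem=[0,4,0,0]
After op 10 (dup): stack=[16,16] mem=[0,4,0,0]
After op 11 (pop): stack=[16] mem=[0,4,0,0]
After op 12 (RCL M2): stack=[16,0] mem=[0,4,0,0]
After op 13 (swap): stack=[0,16] mem=[0,4,0,0]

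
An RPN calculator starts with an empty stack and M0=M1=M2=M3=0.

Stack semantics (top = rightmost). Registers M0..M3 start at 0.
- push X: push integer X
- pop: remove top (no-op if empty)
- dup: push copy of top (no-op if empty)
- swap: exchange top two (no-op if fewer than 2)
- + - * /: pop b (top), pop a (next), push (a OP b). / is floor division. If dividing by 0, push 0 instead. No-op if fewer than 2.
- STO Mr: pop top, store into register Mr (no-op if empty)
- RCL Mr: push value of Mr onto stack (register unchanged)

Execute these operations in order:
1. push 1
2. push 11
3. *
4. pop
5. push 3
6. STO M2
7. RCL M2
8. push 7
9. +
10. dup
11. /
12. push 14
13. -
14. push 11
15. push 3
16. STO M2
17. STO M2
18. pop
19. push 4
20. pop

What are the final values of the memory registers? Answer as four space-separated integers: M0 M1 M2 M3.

After op 1 (push 1): stack=[1] mem=[0,0,0,0]
After op 2 (push 11): stack=[1,11] mem=[0,0,0,0]
After op 3 (*): stack=[11] mem=[0,0,0,0]
After op 4 (pop): stack=[empty] mem=[0,0,0,0]
After op 5 (push 3): stack=[3] mem=[0,0,0,0]
After op 6 (STO M2): stack=[empty] mem=[0,0,3,0]
After op 7 (RCL M2): stack=[3] mem=[0,0,3,0]
After op 8 (push 7): stack=[3,7] mem=[0,0,3,0]
After op 9 (+): stack=[10] mem=[0,0,3,0]
After op 10 (dup): stack=[10,10] mem=[0,0,3,0]
After op 11 (/): stack=[1] mem=[0,0,3,0]
After op 12 (push 14): stack=[1,14] mem=[0,0,3,0]
After op 13 (-): stack=[-13] mem=[0,0,3,0]
After op 14 (push 11): stack=[-13,11] mem=[0,0,3,0]
After op 15 (push 3): stack=[-13,11,3] mem=[0,0,3,0]
After op 16 (STO M2): stack=[-13,11] mem=[0,0,3,0]
After op 17 (STO M2): stack=[-13] mem=[0,0,11,0]
After op 18 (pop): stack=[empty] mem=[0,0,11,0]
After op 19 (push 4): stack=[4] mem=[0,0,11,0]
After op 20 (pop): stack=[empty] mem=[0,0,11,0]

Answer: 0 0 11 0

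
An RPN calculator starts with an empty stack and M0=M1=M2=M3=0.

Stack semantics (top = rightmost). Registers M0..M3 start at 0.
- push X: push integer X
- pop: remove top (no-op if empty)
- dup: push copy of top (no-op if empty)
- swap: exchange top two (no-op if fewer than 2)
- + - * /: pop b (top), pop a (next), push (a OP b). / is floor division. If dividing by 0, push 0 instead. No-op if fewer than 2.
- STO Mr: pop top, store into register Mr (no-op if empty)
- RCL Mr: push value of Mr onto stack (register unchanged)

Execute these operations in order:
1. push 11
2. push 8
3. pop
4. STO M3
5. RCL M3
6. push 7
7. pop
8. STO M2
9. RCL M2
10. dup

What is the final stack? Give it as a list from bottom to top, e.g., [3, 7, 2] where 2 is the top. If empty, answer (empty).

After op 1 (push 11): stack=[11] mem=[0,0,0,0]
After op 2 (push 8): stack=[11,8] mem=[0,0,0,0]
After op 3 (pop): stack=[11] mem=[0,0,0,0]
After op 4 (STO M3): stack=[empty] mem=[0,0,0,11]
After op 5 (RCL M3): stack=[11] mem=[0,0,0,11]
After op 6 (push 7): stack=[11,7] mem=[0,0,0,11]
After op 7 (pop): stack=[11] mem=[0,0,0,11]
After op 8 (STO M2): stack=[empty] mem=[0,0,11,11]
After op 9 (RCL M2): stack=[11] mem=[0,0,11,11]
After op 10 (dup): stack=[11,11] mem=[0,0,11,11]

Answer: [11, 11]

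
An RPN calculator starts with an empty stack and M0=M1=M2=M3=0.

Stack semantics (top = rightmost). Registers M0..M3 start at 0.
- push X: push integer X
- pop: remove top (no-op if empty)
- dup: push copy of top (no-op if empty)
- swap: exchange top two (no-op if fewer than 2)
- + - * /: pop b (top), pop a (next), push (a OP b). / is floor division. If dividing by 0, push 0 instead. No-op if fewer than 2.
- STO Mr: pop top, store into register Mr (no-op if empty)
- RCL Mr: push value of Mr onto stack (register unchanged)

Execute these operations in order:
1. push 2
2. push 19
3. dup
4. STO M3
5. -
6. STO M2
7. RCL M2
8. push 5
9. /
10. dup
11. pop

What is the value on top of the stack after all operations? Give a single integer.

After op 1 (push 2): stack=[2] mem=[0,0,0,0]
After op 2 (push 19): stack=[2,19] mem=[0,0,0,0]
After op 3 (dup): stack=[2,19,19] mem=[0,0,0,0]
After op 4 (STO M3): stack=[2,19] mem=[0,0,0,19]
After op 5 (-): stack=[-17] mem=[0,0,0,19]
After op 6 (STO M2): stack=[empty] mem=[0,0,-17,19]
After op 7 (RCL M2): stack=[-17] mem=[0,0,-17,19]
After op 8 (push 5): stack=[-17,5] mem=[0,0,-17,19]
After op 9 (/): stack=[-4] mem=[0,0,-17,19]
After op 10 (dup): stack=[-4,-4] mem=[0,0,-17,19]
After op 11 (pop): stack=[-4] mem=[0,0,-17,19]

Answer: -4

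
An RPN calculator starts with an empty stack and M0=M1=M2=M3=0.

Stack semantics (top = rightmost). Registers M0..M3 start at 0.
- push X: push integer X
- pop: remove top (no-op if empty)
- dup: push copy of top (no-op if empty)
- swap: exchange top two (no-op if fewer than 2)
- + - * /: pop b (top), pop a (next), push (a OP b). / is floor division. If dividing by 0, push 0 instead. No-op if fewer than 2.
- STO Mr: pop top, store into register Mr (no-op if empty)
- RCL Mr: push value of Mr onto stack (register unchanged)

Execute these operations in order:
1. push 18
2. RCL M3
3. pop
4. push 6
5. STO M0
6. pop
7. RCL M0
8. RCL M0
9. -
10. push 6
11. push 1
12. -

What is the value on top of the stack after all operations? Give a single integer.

After op 1 (push 18): stack=[18] mem=[0,0,0,0]
After op 2 (RCL M3): stack=[18,0] mem=[0,0,0,0]
After op 3 (pop): stack=[18] mem=[0,0,0,0]
After op 4 (push 6): stack=[18,6] mem=[0,0,0,0]
After op 5 (STO M0): stack=[18] mem=[6,0,0,0]
After op 6 (pop): stack=[empty] mem=[6,0,0,0]
After op 7 (RCL M0): stack=[6] mem=[6,0,0,0]
After op 8 (RCL M0): stack=[6,6] mem=[6,0,0,0]
After op 9 (-): stack=[0] mem=[6,0,0,0]
After op 10 (push 6): stack=[0,6] mem=[6,0,0,0]
After op 11 (push 1): stack=[0,6,1] mem=[6,0,0,0]
After op 12 (-): stack=[0,5] mem=[6,0,0,0]

Answer: 5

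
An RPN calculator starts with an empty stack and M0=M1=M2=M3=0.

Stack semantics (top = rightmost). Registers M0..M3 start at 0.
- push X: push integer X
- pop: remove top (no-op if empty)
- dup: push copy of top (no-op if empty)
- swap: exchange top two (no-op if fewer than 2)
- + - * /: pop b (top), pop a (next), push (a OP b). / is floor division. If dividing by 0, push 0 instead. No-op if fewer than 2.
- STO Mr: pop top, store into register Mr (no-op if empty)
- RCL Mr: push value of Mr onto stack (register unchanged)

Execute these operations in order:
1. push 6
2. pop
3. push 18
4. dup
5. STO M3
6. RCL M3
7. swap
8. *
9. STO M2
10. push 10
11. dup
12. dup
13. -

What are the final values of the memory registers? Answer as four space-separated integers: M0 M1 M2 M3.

After op 1 (push 6): stack=[6] mem=[0,0,0,0]
After op 2 (pop): stack=[empty] mem=[0,0,0,0]
After op 3 (push 18): stack=[18] mem=[0,0,0,0]
After op 4 (dup): stack=[18,18] mem=[0,0,0,0]
After op 5 (STO M3): stack=[18] mem=[0,0,0,18]
After op 6 (RCL M3): stack=[18,18] mem=[0,0,0,18]
After op 7 (swap): stack=[18,18] mem=[0,0,0,18]
After op 8 (*): stack=[324] mem=[0,0,0,18]
After op 9 (STO M2): stack=[empty] mem=[0,0,324,18]
After op 10 (push 10): stack=[10] mem=[0,0,324,18]
After op 11 (dup): stack=[10,10] mem=[0,0,324,18]
After op 12 (dup): stack=[10,10,10] mem=[0,0,324,18]
After op 13 (-): stack=[10,0] mem=[0,0,324,18]

Answer: 0 0 324 18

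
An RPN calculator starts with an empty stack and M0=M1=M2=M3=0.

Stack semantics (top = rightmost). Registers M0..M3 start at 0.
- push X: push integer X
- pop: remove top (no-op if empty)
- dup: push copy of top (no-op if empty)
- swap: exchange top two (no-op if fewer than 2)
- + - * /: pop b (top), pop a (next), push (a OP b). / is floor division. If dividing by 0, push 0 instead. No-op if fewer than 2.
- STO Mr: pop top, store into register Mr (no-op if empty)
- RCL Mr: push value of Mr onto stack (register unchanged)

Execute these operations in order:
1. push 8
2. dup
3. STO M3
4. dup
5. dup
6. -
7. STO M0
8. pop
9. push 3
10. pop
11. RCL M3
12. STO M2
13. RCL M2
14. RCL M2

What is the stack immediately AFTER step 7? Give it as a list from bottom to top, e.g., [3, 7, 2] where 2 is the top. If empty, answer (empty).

After op 1 (push 8): stack=[8] mem=[0,0,0,0]
After op 2 (dup): stack=[8,8] mem=[0,0,0,0]
After op 3 (STO M3): stack=[8] mem=[0,0,0,8]
After op 4 (dup): stack=[8,8] mem=[0,0,0,8]
After op 5 (dup): stack=[8,8,8] mem=[0,0,0,8]
After op 6 (-): stack=[8,0] mem=[0,0,0,8]
After op 7 (STO M0): stack=[8] mem=[0,0,0,8]

[8]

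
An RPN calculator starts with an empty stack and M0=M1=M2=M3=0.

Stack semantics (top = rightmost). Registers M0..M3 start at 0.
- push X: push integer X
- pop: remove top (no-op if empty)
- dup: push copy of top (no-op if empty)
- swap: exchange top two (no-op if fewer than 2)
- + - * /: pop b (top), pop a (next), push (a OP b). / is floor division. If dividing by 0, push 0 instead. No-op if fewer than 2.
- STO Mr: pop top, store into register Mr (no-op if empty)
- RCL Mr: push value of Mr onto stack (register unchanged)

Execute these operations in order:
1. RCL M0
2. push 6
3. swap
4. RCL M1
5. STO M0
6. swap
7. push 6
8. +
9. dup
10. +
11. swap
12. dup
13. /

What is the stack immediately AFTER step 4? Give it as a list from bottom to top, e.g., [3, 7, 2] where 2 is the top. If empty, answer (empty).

After op 1 (RCL M0): stack=[0] mem=[0,0,0,0]
After op 2 (push 6): stack=[0,6] mem=[0,0,0,0]
After op 3 (swap): stack=[6,0] mem=[0,0,0,0]
After op 4 (RCL M1): stack=[6,0,0] mem=[0,0,0,0]

[6, 0, 0]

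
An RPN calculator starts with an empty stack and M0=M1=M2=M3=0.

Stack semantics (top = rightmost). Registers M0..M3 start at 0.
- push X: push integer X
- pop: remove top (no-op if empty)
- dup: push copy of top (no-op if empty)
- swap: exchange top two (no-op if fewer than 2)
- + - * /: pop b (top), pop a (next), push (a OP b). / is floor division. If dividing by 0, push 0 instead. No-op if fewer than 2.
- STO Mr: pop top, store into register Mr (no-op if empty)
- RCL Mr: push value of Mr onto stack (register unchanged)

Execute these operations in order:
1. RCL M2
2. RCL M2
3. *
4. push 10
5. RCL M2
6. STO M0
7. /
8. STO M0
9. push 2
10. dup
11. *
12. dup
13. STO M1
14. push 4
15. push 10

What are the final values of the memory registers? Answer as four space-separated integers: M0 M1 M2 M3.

After op 1 (RCL M2): stack=[0] mem=[0,0,0,0]
After op 2 (RCL M2): stack=[0,0] mem=[0,0,0,0]
After op 3 (*): stack=[0] mem=[0,0,0,0]
After op 4 (push 10): stack=[0,10] mem=[0,0,0,0]
After op 5 (RCL M2): stack=[0,10,0] mem=[0,0,0,0]
After op 6 (STO M0): stack=[0,10] mem=[0,0,0,0]
After op 7 (/): stack=[0] mem=[0,0,0,0]
After op 8 (STO M0): stack=[empty] mem=[0,0,0,0]
After op 9 (push 2): stack=[2] mem=[0,0,0,0]
After op 10 (dup): stack=[2,2] mem=[0,0,0,0]
After op 11 (*): stack=[4] mem=[0,0,0,0]
After op 12 (dup): stack=[4,4] mem=[0,0,0,0]
After op 13 (STO M1): stack=[4] mem=[0,4,0,0]
After op 14 (push 4): stack=[4,4] mem=[0,4,0,0]
After op 15 (push 10): stack=[4,4,10] mem=[0,4,0,0]

Answer: 0 4 0 0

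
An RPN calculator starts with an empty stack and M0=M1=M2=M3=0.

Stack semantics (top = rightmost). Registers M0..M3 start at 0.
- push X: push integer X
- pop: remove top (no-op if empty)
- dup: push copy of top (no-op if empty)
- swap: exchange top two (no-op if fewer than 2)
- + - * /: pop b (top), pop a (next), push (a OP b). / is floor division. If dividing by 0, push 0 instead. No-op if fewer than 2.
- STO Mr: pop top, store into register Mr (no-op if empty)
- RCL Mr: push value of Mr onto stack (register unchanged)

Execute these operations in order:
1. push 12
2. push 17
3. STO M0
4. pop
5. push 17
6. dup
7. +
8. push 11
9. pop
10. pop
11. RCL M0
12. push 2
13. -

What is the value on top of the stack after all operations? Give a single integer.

Answer: 15

Derivation:
After op 1 (push 12): stack=[12] mem=[0,0,0,0]
After op 2 (push 17): stack=[12,17] mem=[0,0,0,0]
After op 3 (STO M0): stack=[12] mem=[17,0,0,0]
After op 4 (pop): stack=[empty] mem=[17,0,0,0]
After op 5 (push 17): stack=[17] mem=[17,0,0,0]
After op 6 (dup): stack=[17,17] mem=[17,0,0,0]
After op 7 (+): stack=[34] mem=[17,0,0,0]
After op 8 (push 11): stack=[34,11] mem=[17,0,0,0]
After op 9 (pop): stack=[34] mem=[17,0,0,0]
After op 10 (pop): stack=[empty] mem=[17,0,0,0]
After op 11 (RCL M0): stack=[17] mem=[17,0,0,0]
After op 12 (push 2): stack=[17,2] mem=[17,0,0,0]
After op 13 (-): stack=[15] mem=[17,0,0,0]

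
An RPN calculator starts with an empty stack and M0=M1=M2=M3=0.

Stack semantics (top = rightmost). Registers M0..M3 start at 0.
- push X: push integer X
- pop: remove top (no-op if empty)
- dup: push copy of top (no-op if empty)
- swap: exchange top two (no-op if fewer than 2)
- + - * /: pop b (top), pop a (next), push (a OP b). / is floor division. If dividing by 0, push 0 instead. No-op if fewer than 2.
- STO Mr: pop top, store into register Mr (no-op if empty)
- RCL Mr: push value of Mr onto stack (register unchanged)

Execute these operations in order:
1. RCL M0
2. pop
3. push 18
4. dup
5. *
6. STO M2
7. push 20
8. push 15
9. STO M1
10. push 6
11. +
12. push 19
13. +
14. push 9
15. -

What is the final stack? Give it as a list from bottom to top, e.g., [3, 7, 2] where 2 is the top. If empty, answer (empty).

Answer: [36]

Derivation:
After op 1 (RCL M0): stack=[0] mem=[0,0,0,0]
After op 2 (pop): stack=[empty] mem=[0,0,0,0]
After op 3 (push 18): stack=[18] mem=[0,0,0,0]
After op 4 (dup): stack=[18,18] mem=[0,0,0,0]
After op 5 (*): stack=[324] mem=[0,0,0,0]
After op 6 (STO M2): stack=[empty] mem=[0,0,324,0]
After op 7 (push 20): stack=[20] mem=[0,0,324,0]
After op 8 (push 15): stack=[20,15] mem=[0,0,324,0]
After op 9 (STO M1): stack=[20] mem=[0,15,324,0]
After op 10 (push 6): stack=[20,6] mem=[0,15,324,0]
After op 11 (+): stack=[26] mem=[0,15,324,0]
After op 12 (push 19): stack=[26,19] mem=[0,15,324,0]
After op 13 (+): stack=[45] mem=[0,15,324,0]
After op 14 (push 9): stack=[45,9] mem=[0,15,324,0]
After op 15 (-): stack=[36] mem=[0,15,324,0]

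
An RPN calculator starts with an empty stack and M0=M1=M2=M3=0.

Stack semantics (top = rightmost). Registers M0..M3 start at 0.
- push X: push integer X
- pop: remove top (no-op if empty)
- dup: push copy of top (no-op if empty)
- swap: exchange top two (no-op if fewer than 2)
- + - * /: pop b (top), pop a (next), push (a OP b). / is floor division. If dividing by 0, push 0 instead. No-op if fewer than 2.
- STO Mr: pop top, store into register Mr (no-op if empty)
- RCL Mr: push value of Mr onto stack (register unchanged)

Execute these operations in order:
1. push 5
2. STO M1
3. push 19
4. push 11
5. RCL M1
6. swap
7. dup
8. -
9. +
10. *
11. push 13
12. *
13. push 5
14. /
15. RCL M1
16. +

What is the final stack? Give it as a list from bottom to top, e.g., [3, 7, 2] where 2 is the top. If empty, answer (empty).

Answer: [252]

Derivation:
After op 1 (push 5): stack=[5] mem=[0,0,0,0]
After op 2 (STO M1): stack=[empty] mem=[0,5,0,0]
After op 3 (push 19): stack=[19] mem=[0,5,0,0]
After op 4 (push 11): stack=[19,11] mem=[0,5,0,0]
After op 5 (RCL M1): stack=[19,11,5] mem=[0,5,0,0]
After op 6 (swap): stack=[19,5,11] mem=[0,5,0,0]
After op 7 (dup): stack=[19,5,11,11] mem=[0,5,0,0]
After op 8 (-): stack=[19,5,0] mem=[0,5,0,0]
After op 9 (+): stack=[19,5] mem=[0,5,0,0]
After op 10 (*): stack=[95] mem=[0,5,0,0]
After op 11 (push 13): stack=[95,13] mem=[0,5,0,0]
After op 12 (*): stack=[1235] mem=[0,5,0,0]
After op 13 (push 5): stack=[1235,5] mem=[0,5,0,0]
After op 14 (/): stack=[247] mem=[0,5,0,0]
After op 15 (RCL M1): stack=[247,5] mem=[0,5,0,0]
After op 16 (+): stack=[252] mem=[0,5,0,0]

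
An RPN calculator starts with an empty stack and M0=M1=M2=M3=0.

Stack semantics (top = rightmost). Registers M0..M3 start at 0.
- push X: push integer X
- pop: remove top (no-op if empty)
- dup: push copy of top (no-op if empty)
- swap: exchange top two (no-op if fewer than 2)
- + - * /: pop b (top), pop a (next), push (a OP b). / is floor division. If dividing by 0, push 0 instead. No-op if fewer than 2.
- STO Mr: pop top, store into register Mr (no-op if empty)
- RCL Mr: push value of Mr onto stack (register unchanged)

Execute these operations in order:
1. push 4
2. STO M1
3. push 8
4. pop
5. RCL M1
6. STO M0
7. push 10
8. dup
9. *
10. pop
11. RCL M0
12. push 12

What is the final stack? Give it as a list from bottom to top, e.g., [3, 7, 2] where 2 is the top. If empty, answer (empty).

After op 1 (push 4): stack=[4] mem=[0,0,0,0]
After op 2 (STO M1): stack=[empty] mem=[0,4,0,0]
After op 3 (push 8): stack=[8] mem=[0,4,0,0]
After op 4 (pop): stack=[empty] mem=[0,4,0,0]
After op 5 (RCL M1): stack=[4] mem=[0,4,0,0]
After op 6 (STO M0): stack=[empty] mem=[4,4,0,0]
After op 7 (push 10): stack=[10] mem=[4,4,0,0]
After op 8 (dup): stack=[10,10] mem=[4,4,0,0]
After op 9 (*): stack=[100] mem=[4,4,0,0]
After op 10 (pop): stack=[empty] mem=[4,4,0,0]
After op 11 (RCL M0): stack=[4] mem=[4,4,0,0]
After op 12 (push 12): stack=[4,12] mem=[4,4,0,0]

Answer: [4, 12]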